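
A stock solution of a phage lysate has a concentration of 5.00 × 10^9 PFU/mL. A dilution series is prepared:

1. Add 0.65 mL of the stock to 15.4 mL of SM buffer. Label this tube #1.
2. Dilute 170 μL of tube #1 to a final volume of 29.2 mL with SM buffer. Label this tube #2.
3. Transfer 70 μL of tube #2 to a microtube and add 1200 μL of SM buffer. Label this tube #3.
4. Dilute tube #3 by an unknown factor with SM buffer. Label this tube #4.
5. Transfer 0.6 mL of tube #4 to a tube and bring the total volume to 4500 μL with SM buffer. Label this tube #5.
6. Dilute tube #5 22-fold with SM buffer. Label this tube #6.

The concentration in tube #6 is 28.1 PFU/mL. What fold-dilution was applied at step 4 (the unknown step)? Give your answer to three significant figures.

14.0-fold

Step 1: 0.65 mL + 15.4 mL = 16.05 mL total → factor 16.05/0.65 = 24.692
Step 2: 170 μL brought to 29.2 mL → factor 29200/170 = 171.76
Step 3: 70 μL + 1200 μL = 1270 μL total → factor 1270/70 = 18.143
Step 4: unknown factor x
Step 5: 0.6 mL brought to 4500 μL → factor 4.5/0.6 = 7.5
Step 6: 22-fold → factor 22
Product of known-step factors = 1.2697 × 10^7
Overall factor = 5.00 × 10^9 PFU/mL / (28.1 PFU/mL) = 1.7794 × 10^8
x = 1.7794 × 10^8 / 1.2697 × 10^7 = 14.0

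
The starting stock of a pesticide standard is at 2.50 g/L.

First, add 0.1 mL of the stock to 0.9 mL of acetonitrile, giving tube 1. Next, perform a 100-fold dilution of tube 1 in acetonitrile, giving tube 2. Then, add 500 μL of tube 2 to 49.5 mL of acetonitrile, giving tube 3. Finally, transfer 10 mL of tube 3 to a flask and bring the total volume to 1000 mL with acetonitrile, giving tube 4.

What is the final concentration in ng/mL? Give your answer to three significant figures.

Step 1: 0.1 mL + 0.9 mL = 1 mL total → factor 1/0.1 = 10
Step 2: 100-fold → factor 100
Step 3: 500 μL + 49.5 mL = 50000 μL total → factor 50000/500 = 100
Step 4: 10 mL brought to 1000 mL → factor 1000/10 = 100
Overall dilution factor = 10 × 100 × 100 × 100 = 1 × 10^7
Final = 2.50 g/L / 1 × 10^7 = 2.500 × 10^-7 g/L = 0.250 ng/mL

0.250 ng/mL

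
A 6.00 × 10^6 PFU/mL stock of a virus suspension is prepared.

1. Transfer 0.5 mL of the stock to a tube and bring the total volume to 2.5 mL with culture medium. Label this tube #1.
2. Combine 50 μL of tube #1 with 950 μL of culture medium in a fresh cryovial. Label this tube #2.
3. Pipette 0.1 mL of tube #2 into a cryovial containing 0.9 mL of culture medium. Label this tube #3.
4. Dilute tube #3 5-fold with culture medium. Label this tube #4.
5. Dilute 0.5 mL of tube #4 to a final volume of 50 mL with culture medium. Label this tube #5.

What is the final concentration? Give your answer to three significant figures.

Step 1: 0.5 mL brought to 2.5 mL → factor 2.5/0.5 = 5
Step 2: 50 μL + 950 μL = 1000 μL total → factor 1000/50 = 20
Step 3: 0.1 mL + 0.9 mL = 1 mL total → factor 1/0.1 = 10
Step 4: 5-fold → factor 5
Step 5: 0.5 mL brought to 50 mL → factor 50/0.5 = 100
Overall dilution factor = 5 × 20 × 10 × 5 × 100 = 5 × 10^5
Final = 6.00 × 10^6 PFU/mL / 5 × 10^5 = 12.0 PFU/mL

12.0 PFU/mL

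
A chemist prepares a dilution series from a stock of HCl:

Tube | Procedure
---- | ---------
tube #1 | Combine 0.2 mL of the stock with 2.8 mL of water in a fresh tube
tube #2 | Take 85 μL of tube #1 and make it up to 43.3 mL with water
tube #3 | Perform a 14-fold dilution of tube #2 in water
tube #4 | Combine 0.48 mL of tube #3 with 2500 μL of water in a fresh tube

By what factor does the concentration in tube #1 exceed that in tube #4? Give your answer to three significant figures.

Step 1: 0.2 mL + 2.8 mL = 3 mL total → factor 3/0.2 = 15
Step 2: 85 μL brought to 43.3 mL → factor 43300/85 = 509.41
Step 3: 14-fold → factor 14
Step 4: 0.48 mL + 2500 μL = 2.98 mL total → factor 2.98/0.48 = 6.2083
Dilution factor to tube #1 = 15; to tube #4 = 6.6415 × 10^5
[tube #1]/[tube #4] = (factor to tube #4)/(factor to tube #1) = 6.6415 × 10^5/15 = 4.43 × 10^4

4.43 × 10^4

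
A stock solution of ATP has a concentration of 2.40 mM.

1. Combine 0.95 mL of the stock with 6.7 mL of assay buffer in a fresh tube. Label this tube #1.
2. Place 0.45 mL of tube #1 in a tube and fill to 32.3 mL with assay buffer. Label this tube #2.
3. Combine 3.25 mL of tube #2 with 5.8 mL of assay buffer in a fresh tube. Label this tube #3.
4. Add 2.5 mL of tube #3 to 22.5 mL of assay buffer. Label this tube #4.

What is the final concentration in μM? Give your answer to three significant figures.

Step 1: 0.95 mL + 6.7 mL = 7.65 mL total → factor 7.65/0.95 = 8.0526
Step 2: 0.45 mL brought to 32.3 mL → factor 32.3/0.45 = 71.778
Step 3: 3.25 mL + 5.8 mL = 9.05 mL total → factor 9.05/3.25 = 2.7846
Step 4: 2.5 mL + 22.5 mL = 25 mL total → factor 25/2.5 = 10
Overall dilution factor = 8.0526 × 71.778 × 2.7846 × 10 = 16095
Final = 2.40 mM / 16095 = 0.0001491 mM = 0.149 μM

0.149 μM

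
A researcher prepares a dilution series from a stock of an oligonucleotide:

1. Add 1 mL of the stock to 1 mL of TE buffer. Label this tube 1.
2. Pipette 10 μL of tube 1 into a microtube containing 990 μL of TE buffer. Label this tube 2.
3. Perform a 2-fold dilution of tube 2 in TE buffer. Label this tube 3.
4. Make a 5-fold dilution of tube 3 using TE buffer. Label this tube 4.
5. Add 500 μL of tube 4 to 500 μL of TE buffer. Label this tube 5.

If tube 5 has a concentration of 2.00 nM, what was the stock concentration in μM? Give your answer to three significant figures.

Step 1: 1 mL + 1 mL = 2 mL total → factor 2/1 = 2
Step 2: 10 μL + 990 μL = 1000 μL total → factor 1000/10 = 100
Step 3: 2-fold → factor 2
Step 4: 5-fold → factor 5
Step 5: 500 μL + 500 μL = 1000 μL total → factor 1000/500 = 2
Overall dilution factor = 2 × 100 × 2 × 5 × 2 = 4000
Stock = 2.00 nM × 4000 = 8000 nM = 8.00 μM

8.00 μM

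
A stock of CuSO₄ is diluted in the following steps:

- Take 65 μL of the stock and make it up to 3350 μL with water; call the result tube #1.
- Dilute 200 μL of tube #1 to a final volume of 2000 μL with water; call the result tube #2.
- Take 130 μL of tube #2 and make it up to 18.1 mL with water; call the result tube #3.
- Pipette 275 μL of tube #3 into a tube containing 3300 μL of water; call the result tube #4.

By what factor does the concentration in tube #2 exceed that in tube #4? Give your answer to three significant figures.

Step 1: 65 μL brought to 3350 μL → factor 3350/65 = 51.538
Step 2: 200 μL brought to 2000 μL → factor 2000/200 = 10
Step 3: 130 μL brought to 18.1 mL → factor 18100/130 = 139.23
Step 4: 275 μL + 3300 μL = 3575 μL total → factor 3575/275 = 13
Dilution factor to tube #2 = 515.38; to tube #4 = 9.3285 × 10^5
[tube #2]/[tube #4] = (factor to tube #4)/(factor to tube #2) = 9.3285 × 10^5/515.38 = 1.81 × 10^3

1.81 × 10^3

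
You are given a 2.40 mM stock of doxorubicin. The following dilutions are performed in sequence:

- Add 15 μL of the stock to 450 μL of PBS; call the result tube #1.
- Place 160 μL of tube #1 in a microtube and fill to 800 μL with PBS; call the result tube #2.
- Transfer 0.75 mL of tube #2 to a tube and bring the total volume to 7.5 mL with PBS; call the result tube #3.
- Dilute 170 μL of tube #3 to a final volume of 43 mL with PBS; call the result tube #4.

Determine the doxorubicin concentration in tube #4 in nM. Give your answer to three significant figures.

Step 1: 15 μL + 450 μL = 465 μL total → factor 465/15 = 31
Step 2: 160 μL brought to 800 μL → factor 800/160 = 5
Step 3: 0.75 mL brought to 7.5 mL → factor 7.5/0.75 = 10
Step 4: 170 μL brought to 43 mL → factor 43000/170 = 252.94
Overall dilution factor = 31 × 5 × 10 × 252.94 = 3.9206 × 10^5
Final = 2.40 mM / 3.9206 × 10^5 = 6.122 × 10^-6 mM = 6.12 nM

6.12 nM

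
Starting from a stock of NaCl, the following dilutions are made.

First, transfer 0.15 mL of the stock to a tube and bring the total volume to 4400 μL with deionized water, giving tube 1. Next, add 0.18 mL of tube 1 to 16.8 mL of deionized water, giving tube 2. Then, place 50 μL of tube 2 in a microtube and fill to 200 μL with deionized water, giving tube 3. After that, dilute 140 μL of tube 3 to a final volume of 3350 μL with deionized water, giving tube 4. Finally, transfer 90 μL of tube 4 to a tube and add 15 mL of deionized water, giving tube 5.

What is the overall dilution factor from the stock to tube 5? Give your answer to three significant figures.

Step 1: 0.15 mL brought to 4400 μL → factor 4.4/0.15 = 29.333
Step 2: 0.18 mL + 16.8 mL = 16.98 mL total → factor 16.98/0.18 = 94.333
Step 3: 50 μL brought to 200 μL → factor 200/50 = 4
Step 4: 140 μL brought to 3350 μL → factor 3350/140 = 23.929
Step 5: 90 μL + 15 mL = 15090 μL total → factor 15090/90 = 167.67
Overall dilution factor = 29.333 × 94.333 × 4 × 23.929 × 167.67 = 4.4407 × 10^7

4.44 × 10^7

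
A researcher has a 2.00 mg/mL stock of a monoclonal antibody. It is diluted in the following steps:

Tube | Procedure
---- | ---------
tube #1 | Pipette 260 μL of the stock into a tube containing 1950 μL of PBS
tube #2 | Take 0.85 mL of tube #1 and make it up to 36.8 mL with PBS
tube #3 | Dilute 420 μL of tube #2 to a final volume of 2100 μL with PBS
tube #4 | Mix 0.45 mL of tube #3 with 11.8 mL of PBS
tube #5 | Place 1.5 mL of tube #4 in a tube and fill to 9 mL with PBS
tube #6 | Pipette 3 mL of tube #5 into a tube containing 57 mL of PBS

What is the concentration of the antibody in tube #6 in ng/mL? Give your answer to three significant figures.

0.333 ng/mL

Step 1: 260 μL + 1950 μL = 2210 μL total → factor 2210/260 = 8.5
Step 2: 0.85 mL brought to 36.8 mL → factor 36.8/0.85 = 43.294
Step 3: 420 μL brought to 2100 μL → factor 2100/420 = 5
Step 4: 0.45 mL + 11.8 mL = 12.25 mL total → factor 12.25/0.45 = 27.222
Step 5: 1.5 mL brought to 9 mL → factor 9/1.5 = 6
Step 6: 3 mL + 57 mL = 60 mL total → factor 60/3 = 20
Overall dilution factor = 8.5 × 43.294 × 5 × 27.222 × 6 × 20 = 6.0107 × 10^6
Final = 2.00 mg/mL / 6.0107 × 10^6 = 3.327 × 10^-7 mg/mL = 0.333 ng/mL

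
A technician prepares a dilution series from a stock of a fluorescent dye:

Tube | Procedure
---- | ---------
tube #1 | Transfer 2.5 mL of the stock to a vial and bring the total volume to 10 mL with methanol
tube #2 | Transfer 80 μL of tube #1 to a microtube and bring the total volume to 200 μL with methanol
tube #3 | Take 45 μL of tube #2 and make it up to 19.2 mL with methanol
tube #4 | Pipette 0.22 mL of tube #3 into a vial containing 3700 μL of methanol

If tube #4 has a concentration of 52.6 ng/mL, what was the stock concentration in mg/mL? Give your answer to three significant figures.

Step 1: 2.5 mL brought to 10 mL → factor 10/2.5 = 4
Step 2: 80 μL brought to 200 μL → factor 200/80 = 2.5
Step 3: 45 μL brought to 19.2 mL → factor 19200/45 = 426.67
Step 4: 0.22 mL + 3700 μL = 3.92 mL total → factor 3.92/0.22 = 17.818
Overall dilution factor = 4 × 2.5 × 426.67 × 17.818 = 76024
Stock = 52.6 ng/mL × 76024 = 3.999 × 10^6 ng/mL = 4.00 mg/mL

4.00 mg/mL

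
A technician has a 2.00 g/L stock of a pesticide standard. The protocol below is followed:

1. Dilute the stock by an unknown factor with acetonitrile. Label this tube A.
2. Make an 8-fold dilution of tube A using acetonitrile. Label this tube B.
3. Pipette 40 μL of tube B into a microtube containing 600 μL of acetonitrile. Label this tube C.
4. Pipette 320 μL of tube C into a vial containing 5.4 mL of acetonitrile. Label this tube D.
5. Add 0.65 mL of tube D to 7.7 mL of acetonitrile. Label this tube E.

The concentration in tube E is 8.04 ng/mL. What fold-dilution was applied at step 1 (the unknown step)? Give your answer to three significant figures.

Step 1: unknown factor x
Step 2: 8-fold → factor 8
Step 3: 40 μL + 600 μL = 640 μL total → factor 640/40 = 16
Step 4: 320 μL + 5.4 mL = 5720 μL total → factor 5720/320 = 17.875
Step 5: 0.65 mL + 7.7 mL = 8.35 mL total → factor 8.35/0.65 = 12.846
Product of known-step factors = 29392
Overall factor = 2.00 g/L / (8.04 ng/mL) = 2.4876 × 10^5
x = 2.4876 × 10^5 / 29392 = 8.46

8.46-fold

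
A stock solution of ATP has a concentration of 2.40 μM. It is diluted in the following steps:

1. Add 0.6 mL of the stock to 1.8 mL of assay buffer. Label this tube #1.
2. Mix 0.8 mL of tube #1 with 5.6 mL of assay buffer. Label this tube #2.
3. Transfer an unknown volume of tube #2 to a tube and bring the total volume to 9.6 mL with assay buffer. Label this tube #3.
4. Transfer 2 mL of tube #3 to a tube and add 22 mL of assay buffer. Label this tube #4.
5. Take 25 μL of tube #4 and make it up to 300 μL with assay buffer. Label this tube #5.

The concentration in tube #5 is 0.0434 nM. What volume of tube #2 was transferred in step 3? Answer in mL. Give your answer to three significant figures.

0.800 mL

Step 1: 0.6 mL + 1.8 mL = 2.4 mL total → factor 2.4/0.6 = 4
Step 2: 0.8 mL + 5.6 mL = 6.4 mL total → factor 6.4/0.8 = 8
Step 3: v brought to 9.6 mL → factor = 9.6 mL/v
Step 4: 2 mL + 22 mL = 24 mL total → factor 24/2 = 12
Step 5: 25 μL brought to 300 μL → factor 300/25 = 12
Product of known-step factors = 4608
Overall factor = 2.40 μM / (0.0434 nM) = 55300
Step-3 factor = 55300 / 4608 = 12.001
v = 9.6 mL / 12.001 = 0.800 mL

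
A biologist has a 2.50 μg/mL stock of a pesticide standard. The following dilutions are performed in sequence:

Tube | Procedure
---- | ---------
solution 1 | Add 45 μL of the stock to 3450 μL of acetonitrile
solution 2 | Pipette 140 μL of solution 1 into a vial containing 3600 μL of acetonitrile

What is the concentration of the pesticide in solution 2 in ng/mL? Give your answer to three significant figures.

Step 1: 45 μL + 3450 μL = 3495 μL total → factor 3495/45 = 77.667
Step 2: 140 μL + 3600 μL = 3740 μL total → factor 3740/140 = 26.714
Overall dilution factor = 77.667 × 26.714 = 2074.8
Final = 2.50 μg/mL / 2074.8 = 0.001205 μg/mL = 1.20 ng/mL

1.20 ng/mL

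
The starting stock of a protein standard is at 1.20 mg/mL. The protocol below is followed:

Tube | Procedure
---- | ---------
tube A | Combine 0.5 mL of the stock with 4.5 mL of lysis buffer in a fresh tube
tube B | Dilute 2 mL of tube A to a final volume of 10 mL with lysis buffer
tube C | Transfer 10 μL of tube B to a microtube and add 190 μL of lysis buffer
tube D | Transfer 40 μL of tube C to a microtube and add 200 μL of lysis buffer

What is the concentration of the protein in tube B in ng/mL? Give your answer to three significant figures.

2.40 × 10^4 ng/mL

Step 1: 0.5 mL + 4.5 mL = 5 mL total → factor 5/0.5 = 10
Step 2: 2 mL brought to 10 mL → factor 10/2 = 5
Dilution factor through tube B = 10 × 5 = 50
[tube B] = 1.20 mg/mL / 50 = 0.02400 mg/mL = 2.40 × 10^4 ng/mL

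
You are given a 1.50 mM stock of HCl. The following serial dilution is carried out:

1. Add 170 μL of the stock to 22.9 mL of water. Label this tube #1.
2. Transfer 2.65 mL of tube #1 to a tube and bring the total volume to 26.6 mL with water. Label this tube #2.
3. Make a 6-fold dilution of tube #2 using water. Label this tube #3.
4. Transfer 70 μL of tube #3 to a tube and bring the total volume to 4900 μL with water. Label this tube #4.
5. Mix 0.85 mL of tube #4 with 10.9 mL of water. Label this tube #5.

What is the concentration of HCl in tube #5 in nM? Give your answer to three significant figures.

Step 1: 170 μL + 22.9 mL = 23070 μL total → factor 23070/170 = 135.71
Step 2: 2.65 mL brought to 26.6 mL → factor 26.6/2.65 = 10.038
Step 3: 6-fold → factor 6
Step 4: 70 μL brought to 4900 μL → factor 4900/70 = 70
Step 5: 0.85 mL + 10.9 mL = 11.75 mL total → factor 11.75/0.85 = 13.824
Overall dilution factor = 135.71 × 10.038 × 6 × 70 × 13.824 = 7.9087 × 10^6
Final = 1.50 mM / 7.9087 × 10^6 = 1.897 × 10^-7 mM = 0.190 nM

0.190 nM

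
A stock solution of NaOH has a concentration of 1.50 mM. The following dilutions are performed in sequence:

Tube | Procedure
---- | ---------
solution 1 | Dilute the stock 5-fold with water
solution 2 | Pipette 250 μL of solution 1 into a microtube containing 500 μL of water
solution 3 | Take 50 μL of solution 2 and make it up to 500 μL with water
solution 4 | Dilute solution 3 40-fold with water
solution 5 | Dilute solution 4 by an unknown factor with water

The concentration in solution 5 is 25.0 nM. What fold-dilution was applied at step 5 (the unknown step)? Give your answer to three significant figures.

10.0-fold

Step 1: 5-fold → factor 5
Step 2: 250 μL + 500 μL = 750 μL total → factor 750/250 = 3
Step 3: 50 μL brought to 500 μL → factor 500/50 = 10
Step 4: 40-fold → factor 40
Step 5: unknown factor x
Product of known-step factors = 6000
Overall factor = 1.50 mM / (25.0 nM) = 60000
x = 60000 / 6000 = 10.0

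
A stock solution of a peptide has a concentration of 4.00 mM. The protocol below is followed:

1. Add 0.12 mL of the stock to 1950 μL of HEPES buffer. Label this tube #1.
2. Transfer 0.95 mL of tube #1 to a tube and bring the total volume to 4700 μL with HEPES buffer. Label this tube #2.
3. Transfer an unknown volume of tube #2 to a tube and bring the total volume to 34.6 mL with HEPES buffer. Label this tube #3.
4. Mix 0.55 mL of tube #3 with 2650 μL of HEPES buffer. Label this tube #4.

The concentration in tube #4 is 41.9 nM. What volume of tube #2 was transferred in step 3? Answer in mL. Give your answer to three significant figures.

0.180 mL

Step 1: 0.12 mL + 1950 μL = 2.07 mL total → factor 2.07/0.12 = 17.25
Step 2: 0.95 mL brought to 4700 μL → factor 4.7/0.95 = 4.9474
Step 3: v brought to 34.6 mL → factor = 34.6 mL/v
Step 4: 0.55 mL + 2650 μL = 3.2 mL total → factor 3.2/0.55 = 5.8182
Product of known-step factors = 496.54
Overall factor = 4.00 mM / (41.9 nM) = 95465
Step-3 factor = 95465 / 496.54 = 192.26
v = 34.6 mL / 192.26 = 0.180 mL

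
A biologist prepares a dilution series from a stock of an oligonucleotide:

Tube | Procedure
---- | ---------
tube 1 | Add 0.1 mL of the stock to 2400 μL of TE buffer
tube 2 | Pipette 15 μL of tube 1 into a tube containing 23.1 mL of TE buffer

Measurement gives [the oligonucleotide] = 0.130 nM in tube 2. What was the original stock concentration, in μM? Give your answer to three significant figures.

Step 1: 0.1 mL + 2400 μL = 2.5 mL total → factor 2.5/0.1 = 25
Step 2: 15 μL + 23.1 mL = 23115 μL total → factor 23115/15 = 1541
Overall dilution factor = 25 × 1541 = 38525
Stock = 0.130 nM × 38525 = 5008 nM = 5.01 μM

5.01 μM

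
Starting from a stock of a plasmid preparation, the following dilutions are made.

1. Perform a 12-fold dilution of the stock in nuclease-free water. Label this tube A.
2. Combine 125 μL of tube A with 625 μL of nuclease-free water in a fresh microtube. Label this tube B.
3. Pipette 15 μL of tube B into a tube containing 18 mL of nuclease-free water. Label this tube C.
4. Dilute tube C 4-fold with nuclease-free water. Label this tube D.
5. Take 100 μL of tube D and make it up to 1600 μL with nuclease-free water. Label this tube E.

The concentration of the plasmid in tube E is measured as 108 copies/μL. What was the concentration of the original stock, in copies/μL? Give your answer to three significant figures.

Step 1: 12-fold → factor 12
Step 2: 125 μL + 625 μL = 750 μL total → factor 750/125 = 6
Step 3: 15 μL + 18 mL = 18015 μL total → factor 18015/15 = 1201
Step 4: 4-fold → factor 4
Step 5: 100 μL brought to 1600 μL → factor 1600/100 = 16
Overall dilution factor = 12 × 6 × 1201 × 4 × 16 = 5.5342 × 10^6
Stock = 108 copies/μL × 5.5342 × 10^6 = 5.98 × 10^8 copies/μL

5.98 × 10^8 copies/μL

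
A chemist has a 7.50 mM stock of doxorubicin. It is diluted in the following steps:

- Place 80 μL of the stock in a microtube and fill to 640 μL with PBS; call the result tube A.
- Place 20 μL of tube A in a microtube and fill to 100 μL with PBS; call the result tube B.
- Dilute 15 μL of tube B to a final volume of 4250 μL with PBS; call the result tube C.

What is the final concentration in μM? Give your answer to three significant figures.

Step 1: 80 μL brought to 640 μL → factor 640/80 = 8
Step 2: 20 μL brought to 100 μL → factor 100/20 = 5
Step 3: 15 μL brought to 4250 μL → factor 4250/15 = 283.33
Overall dilution factor = 8 × 5 × 283.33 = 11333
Final = 7.50 mM / 11333 = 0.0006618 mM = 0.662 μM

0.662 μM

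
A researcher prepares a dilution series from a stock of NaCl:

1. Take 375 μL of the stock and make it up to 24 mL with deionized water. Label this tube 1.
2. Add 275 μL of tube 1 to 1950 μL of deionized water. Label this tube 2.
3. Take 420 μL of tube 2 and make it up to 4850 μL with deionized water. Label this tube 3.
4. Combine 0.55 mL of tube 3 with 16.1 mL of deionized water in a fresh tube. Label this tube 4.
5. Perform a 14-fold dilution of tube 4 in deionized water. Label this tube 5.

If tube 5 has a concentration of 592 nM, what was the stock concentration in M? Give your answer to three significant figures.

1.50 M

Step 1: 375 μL brought to 24 mL → factor 24000/375 = 64
Step 2: 275 μL + 1950 μL = 2225 μL total → factor 2225/275 = 8.0909
Step 3: 420 μL brought to 4850 μL → factor 4850/420 = 11.548
Step 4: 0.55 mL + 16.1 mL = 16.65 mL total → factor 16.65/0.55 = 30.273
Step 5: 14-fold → factor 14
Overall dilution factor = 64 × 8.0909 × 11.548 × 30.273 × 14 = 2.5342 × 10^6
Stock = 592 nM × 2.5342 × 10^6 = 1.500 × 10^9 nM = 1.50 M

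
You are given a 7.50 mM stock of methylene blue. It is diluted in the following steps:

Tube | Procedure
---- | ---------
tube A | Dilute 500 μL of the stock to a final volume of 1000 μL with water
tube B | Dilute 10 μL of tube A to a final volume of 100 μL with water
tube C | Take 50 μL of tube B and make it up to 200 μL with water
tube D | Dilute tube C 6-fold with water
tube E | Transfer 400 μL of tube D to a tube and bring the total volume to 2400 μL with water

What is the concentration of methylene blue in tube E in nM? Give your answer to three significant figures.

Step 1: 500 μL brought to 1000 μL → factor 1000/500 = 2
Step 2: 10 μL brought to 100 μL → factor 100/10 = 10
Step 3: 50 μL brought to 200 μL → factor 200/50 = 4
Step 4: 6-fold → factor 6
Step 5: 400 μL brought to 2400 μL → factor 2400/400 = 6
Overall dilution factor = 2 × 10 × 4 × 6 × 6 = 2880
Final = 7.50 mM / 2880 = 0.002604 mM = 2.60 × 10^3 nM

2.60 × 10^3 nM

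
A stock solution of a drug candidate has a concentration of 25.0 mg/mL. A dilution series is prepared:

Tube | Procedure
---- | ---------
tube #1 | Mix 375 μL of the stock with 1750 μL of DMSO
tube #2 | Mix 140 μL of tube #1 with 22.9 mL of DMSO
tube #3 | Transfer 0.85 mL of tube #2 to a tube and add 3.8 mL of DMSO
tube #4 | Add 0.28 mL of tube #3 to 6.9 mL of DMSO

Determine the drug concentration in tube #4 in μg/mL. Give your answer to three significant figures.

Step 1: 375 μL + 1750 μL = 2125 μL total → factor 2125/375 = 5.6667
Step 2: 140 μL + 22.9 mL = 23040 μL total → factor 23040/140 = 164.57
Step 3: 0.85 mL + 3.8 mL = 4.65 mL total → factor 4.65/0.85 = 5.4706
Step 4: 0.28 mL + 6.9 mL = 7.18 mL total → factor 7.18/0.28 = 25.643
Overall dilution factor = 5.6667 × 164.57 × 5.4706 × 25.643 = 1.3082 × 10^5
Final = 25.0 mg/mL / 1.3082 × 10^5 = 0.0001911 mg/mL = 0.191 μg/mL

0.191 μg/mL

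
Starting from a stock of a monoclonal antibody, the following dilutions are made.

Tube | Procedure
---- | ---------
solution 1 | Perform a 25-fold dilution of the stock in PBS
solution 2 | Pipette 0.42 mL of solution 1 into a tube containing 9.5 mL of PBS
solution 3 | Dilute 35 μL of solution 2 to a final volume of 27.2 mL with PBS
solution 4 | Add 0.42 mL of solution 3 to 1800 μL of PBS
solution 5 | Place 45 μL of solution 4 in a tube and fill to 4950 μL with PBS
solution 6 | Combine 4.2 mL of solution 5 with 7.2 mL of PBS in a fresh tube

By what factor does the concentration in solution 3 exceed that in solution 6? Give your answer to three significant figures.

1.58 × 10^3

Step 1: 25-fold → factor 25
Step 2: 0.42 mL + 9.5 mL = 9.92 mL total → factor 9.92/0.42 = 23.619
Step 3: 35 μL brought to 27.2 mL → factor 27200/35 = 777.14
Step 4: 0.42 mL + 1800 μL = 2.22 mL total → factor 2.22/0.42 = 5.2857
Step 5: 45 μL brought to 4950 μL → factor 4950/45 = 110
Step 6: 4.2 mL + 7.2 mL = 11.4 mL total → factor 11.4/4.2 = 2.7143
Dilution factor to solution 3 = 4.5888 × 10^5; to solution 6 = 7.2419 × 10^8
[solution 3]/[solution 6] = (factor to solution 6)/(factor to solution 3) = 7.2419 × 10^8/4.5888 × 10^5 = 1.58 × 10^3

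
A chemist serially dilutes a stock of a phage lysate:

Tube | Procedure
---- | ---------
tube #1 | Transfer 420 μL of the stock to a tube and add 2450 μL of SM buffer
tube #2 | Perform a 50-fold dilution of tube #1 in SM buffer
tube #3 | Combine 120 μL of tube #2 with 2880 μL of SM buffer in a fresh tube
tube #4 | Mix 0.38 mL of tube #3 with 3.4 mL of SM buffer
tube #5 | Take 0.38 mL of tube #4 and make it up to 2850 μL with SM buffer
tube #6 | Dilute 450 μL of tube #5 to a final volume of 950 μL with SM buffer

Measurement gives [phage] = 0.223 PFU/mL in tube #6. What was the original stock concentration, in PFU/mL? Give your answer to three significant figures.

Step 1: 420 μL + 2450 μL = 2870 μL total → factor 2870/420 = 6.8333
Step 2: 50-fold → factor 50
Step 3: 120 μL + 2880 μL = 3000 μL total → factor 3000/120 = 25
Step 4: 0.38 mL + 3.4 mL = 3.78 mL total → factor 3.78/0.38 = 9.9474
Step 5: 0.38 mL brought to 2850 μL → factor 2.85/0.38 = 7.5
Step 6: 450 μL brought to 950 μL → factor 950/450 = 2.1111
Overall dilution factor = 6.8333 × 50 × 25 × 9.9474 × 7.5 × 2.1111 = 1.3453 × 10^6
Stock = 0.223 PFU/mL × 1.3453 × 10^6 = 3.00 × 10^5 PFU/mL

3.00 × 10^5 PFU/mL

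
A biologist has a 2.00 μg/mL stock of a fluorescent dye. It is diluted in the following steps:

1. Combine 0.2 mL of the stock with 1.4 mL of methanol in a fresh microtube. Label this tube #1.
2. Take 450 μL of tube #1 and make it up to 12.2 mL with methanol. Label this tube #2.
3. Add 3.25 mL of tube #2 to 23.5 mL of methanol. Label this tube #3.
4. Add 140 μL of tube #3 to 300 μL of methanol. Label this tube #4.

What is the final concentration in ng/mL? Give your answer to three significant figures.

0.356 ng/mL

Step 1: 0.2 mL + 1.4 mL = 1.6 mL total → factor 1.6/0.2 = 8
Step 2: 450 μL brought to 12.2 mL → factor 12200/450 = 27.111
Step 3: 3.25 mL + 23.5 mL = 26.75 mL total → factor 26.75/3.25 = 8.2308
Step 4: 140 μL + 300 μL = 440 μL total → factor 440/140 = 3.1429
Overall dilution factor = 8 × 27.111 × 8.2308 × 3.1429 = 5610.5
Final = 2.00 μg/mL / 5610.5 = 0.0003565 μg/mL = 0.356 ng/mL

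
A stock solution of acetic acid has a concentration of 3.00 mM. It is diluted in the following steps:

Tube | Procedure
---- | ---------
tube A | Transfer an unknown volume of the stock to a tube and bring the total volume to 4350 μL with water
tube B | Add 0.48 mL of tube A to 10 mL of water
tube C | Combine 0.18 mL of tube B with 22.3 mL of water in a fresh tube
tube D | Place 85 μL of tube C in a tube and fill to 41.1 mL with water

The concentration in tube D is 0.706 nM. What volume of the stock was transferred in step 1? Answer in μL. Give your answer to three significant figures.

1.35 × 10^3 μL

Step 1: v brought to 4350 μL → factor = 4350 μL/v
Step 2: 0.48 mL + 10 mL = 10.48 mL total → factor 10.48/0.48 = 21.833
Step 3: 0.18 mL + 22.3 mL = 22.48 mL total → factor 22.48/0.18 = 124.89
Step 4: 85 μL brought to 41.1 mL → factor 41100/85 = 483.53
Product of known-step factors = 1.3185 × 10^6
Overall factor = 3.00 mM / (0.706 nM) = 4.2493 × 10^6
Step-1 factor = 4.2493 × 10^6 / 1.3185 × 10^6 = 3.2229
v = 4350 μL / 3.2229 = 1.35 × 10^3 μL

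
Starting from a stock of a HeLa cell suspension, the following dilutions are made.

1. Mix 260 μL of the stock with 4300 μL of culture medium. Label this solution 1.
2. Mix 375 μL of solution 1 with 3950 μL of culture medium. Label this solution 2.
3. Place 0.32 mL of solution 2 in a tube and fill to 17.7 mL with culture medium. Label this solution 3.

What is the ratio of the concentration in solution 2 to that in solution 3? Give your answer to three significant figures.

55.3

Step 1: 260 μL + 4300 μL = 4560 μL total → factor 4560/260 = 17.538
Step 2: 375 μL + 3950 μL = 4325 μL total → factor 4325/375 = 11.533
Step 3: 0.32 mL brought to 17.7 mL → factor 17.7/0.32 = 55.312
Dilution factor to solution 2 = 202.28; to solution 3 = 11188
[solution 2]/[solution 3] = (factor to solution 3)/(factor to solution 2) = 11188/202.28 = 55.3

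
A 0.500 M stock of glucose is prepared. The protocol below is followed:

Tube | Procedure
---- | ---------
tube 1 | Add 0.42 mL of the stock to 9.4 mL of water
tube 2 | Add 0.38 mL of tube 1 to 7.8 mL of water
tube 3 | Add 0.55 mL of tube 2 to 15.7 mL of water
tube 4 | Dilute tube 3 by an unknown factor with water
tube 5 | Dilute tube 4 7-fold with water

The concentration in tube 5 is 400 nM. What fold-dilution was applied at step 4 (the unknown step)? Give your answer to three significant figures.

12.0-fold

Step 1: 0.42 mL + 9.4 mL = 9.82 mL total → factor 9.82/0.42 = 23.381
Step 2: 0.38 mL + 7.8 mL = 8.18 mL total → factor 8.18/0.38 = 21.526
Step 3: 0.55 mL + 15.7 mL = 16.25 mL total → factor 16.25/0.55 = 29.545
Step 4: unknown factor x
Step 5: 7-fold → factor 7
Product of known-step factors = 1.0409 × 10^5
Overall factor = 0.500 M / (400 nM) = 1.25 × 10^6
x = 1.25 × 10^6 / 1.0409 × 10^5 = 12.0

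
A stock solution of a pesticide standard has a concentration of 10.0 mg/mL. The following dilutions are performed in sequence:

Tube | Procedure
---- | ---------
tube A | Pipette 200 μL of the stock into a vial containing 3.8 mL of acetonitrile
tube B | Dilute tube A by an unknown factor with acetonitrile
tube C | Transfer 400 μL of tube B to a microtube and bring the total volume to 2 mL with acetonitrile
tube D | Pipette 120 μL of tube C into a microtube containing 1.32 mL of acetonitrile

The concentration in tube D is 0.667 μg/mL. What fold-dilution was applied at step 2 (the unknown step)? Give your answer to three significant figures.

12.5-fold

Step 1: 200 μL + 3.8 mL = 4000 μL total → factor 4000/200 = 20
Step 2: unknown factor x
Step 3: 400 μL brought to 2 mL → factor 2000/400 = 5
Step 4: 120 μL + 1.32 mL = 1440 μL total → factor 1440/120 = 12
Product of known-step factors = 1200
Overall factor = 10.0 mg/mL / (0.667 μg/mL) = 14993
x = 14993 / 1200 = 12.5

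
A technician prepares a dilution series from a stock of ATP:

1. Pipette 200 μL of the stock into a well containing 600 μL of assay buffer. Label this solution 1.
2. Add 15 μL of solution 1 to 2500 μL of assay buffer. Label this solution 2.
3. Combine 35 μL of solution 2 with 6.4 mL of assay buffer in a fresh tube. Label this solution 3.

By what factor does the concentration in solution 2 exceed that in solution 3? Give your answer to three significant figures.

Step 1: 200 μL + 600 μL = 800 μL total → factor 800/200 = 4
Step 2: 15 μL + 2500 μL = 2515 μL total → factor 2515/15 = 167.67
Step 3: 35 μL + 6.4 mL = 6435 μL total → factor 6435/35 = 183.86
Dilution factor to solution 2 = 670.67; to solution 3 = 1.2331 × 10^5
[solution 2]/[solution 3] = (factor to solution 3)/(factor to solution 2) = 1.2331 × 10^5/670.67 = 184

184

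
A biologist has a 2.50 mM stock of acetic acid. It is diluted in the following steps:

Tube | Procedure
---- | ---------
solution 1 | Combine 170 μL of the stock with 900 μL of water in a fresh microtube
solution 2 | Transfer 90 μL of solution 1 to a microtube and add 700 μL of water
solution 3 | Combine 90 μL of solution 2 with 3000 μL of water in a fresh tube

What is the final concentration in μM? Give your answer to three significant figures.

1.32 μM

Step 1: 170 μL + 900 μL = 1070 μL total → factor 1070/170 = 6.2941
Step 2: 90 μL + 700 μL = 790 μL total → factor 790/90 = 8.7778
Step 3: 90 μL + 3000 μL = 3090 μL total → factor 3090/90 = 34.333
Overall dilution factor = 6.2941 × 8.7778 × 34.333 = 1896.9
Final = 2.50 mM / 1896.9 = 0.001318 mM = 1.32 μM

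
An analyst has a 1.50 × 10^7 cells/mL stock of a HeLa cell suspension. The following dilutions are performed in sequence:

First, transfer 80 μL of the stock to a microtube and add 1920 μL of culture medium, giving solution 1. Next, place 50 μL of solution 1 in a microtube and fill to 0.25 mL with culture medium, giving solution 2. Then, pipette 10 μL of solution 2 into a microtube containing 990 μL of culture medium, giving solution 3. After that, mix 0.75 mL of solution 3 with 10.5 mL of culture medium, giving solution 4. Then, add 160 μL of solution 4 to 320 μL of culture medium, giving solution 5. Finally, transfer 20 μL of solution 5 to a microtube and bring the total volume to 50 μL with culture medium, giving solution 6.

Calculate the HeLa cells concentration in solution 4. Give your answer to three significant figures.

Step 1: 80 μL + 1920 μL = 2000 μL total → factor 2000/80 = 25
Step 2: 50 μL brought to 0.25 mL → factor 250/50 = 5
Step 3: 10 μL + 990 μL = 1000 μL total → factor 1000/10 = 100
Step 4: 0.75 mL + 10.5 mL = 11.25 mL total → factor 11.25/0.75 = 15
Dilution factor through solution 4 = 25 × 5 × 100 × 15 = 1.875 × 10^5
[solution 4] = 1.50 × 10^7 cells/mL / 1.875 × 10^5 = 80.0 cells/mL

80.0 cells/mL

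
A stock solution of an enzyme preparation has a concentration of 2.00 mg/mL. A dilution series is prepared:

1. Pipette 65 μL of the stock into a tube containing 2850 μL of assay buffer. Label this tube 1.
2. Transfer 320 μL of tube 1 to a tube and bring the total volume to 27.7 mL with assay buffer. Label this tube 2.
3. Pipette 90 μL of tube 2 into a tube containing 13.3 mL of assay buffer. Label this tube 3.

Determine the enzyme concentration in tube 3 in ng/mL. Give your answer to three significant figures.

Step 1: 65 μL + 2850 μL = 2915 μL total → factor 2915/65 = 44.846
Step 2: 320 μL brought to 27.7 mL → factor 27700/320 = 86.562
Step 3: 90 μL + 13.3 mL = 13390 μL total → factor 13390/90 = 148.78
Overall dilution factor = 44.846 × 86.562 × 148.78 = 5.7755 × 10^5
Final = 2.00 mg/mL / 5.7755 × 10^5 = 3.463 × 10^-6 mg/mL = 3.46 ng/mL

3.46 ng/mL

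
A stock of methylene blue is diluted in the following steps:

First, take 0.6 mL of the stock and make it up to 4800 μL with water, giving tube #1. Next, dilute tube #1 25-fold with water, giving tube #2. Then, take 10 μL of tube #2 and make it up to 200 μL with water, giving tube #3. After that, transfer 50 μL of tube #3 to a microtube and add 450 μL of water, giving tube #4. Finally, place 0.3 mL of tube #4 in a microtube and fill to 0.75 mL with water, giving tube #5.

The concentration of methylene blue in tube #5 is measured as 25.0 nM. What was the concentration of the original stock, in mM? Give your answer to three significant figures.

2.50 mM

Step 1: 0.6 mL brought to 4800 μL → factor 4.8/0.6 = 8
Step 2: 25-fold → factor 25
Step 3: 10 μL brought to 200 μL → factor 200/10 = 20
Step 4: 50 μL + 450 μL = 500 μL total → factor 500/50 = 10
Step 5: 0.3 mL brought to 0.75 mL → factor 0.75/0.3 = 2.5
Overall dilution factor = 8 × 25 × 20 × 10 × 2.5 = 1 × 10^5
Stock = 25.0 nM × 1 × 10^5 = 2.500 × 10^6 nM = 2.50 mM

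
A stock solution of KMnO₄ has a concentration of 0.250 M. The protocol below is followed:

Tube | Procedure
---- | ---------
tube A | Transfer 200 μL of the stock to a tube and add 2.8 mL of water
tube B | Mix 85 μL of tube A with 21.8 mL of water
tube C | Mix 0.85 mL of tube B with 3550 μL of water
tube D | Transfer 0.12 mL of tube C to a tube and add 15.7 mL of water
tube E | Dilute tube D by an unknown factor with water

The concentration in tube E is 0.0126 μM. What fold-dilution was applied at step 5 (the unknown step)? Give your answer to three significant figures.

Step 1: 200 μL + 2.8 mL = 3000 μL total → factor 3000/200 = 15
Step 2: 85 μL + 21.8 mL = 21885 μL total → factor 21885/85 = 257.47
Step 3: 0.85 mL + 3550 μL = 4.4 mL total → factor 4.4/0.85 = 5.1765
Step 4: 0.12 mL + 15.7 mL = 15.82 mL total → factor 15.82/0.12 = 131.83
Step 5: unknown factor x
Product of known-step factors = 2.6356 × 10^6
Overall factor = 0.250 M / (0.0126 μM) = 1.9841 × 10^7
x = 1.9841 × 10^7 / 2.6356 × 10^6 = 7.53

7.53-fold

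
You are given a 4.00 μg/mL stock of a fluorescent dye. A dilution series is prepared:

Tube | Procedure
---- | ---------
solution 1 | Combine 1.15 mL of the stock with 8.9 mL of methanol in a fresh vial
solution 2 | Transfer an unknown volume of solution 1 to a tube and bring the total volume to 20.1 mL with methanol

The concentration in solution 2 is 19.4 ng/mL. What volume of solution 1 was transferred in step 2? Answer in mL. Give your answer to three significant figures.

0.852 mL

Step 1: 1.15 mL + 8.9 mL = 10.05 mL total → factor 10.05/1.15 = 8.7391
Step 2: v brought to 20.1 mL → factor = 20.1 mL/v
Product of known-step factors = 8.7391
Overall factor = 4.00 μg/mL / (19.4 ng/mL) = 206.19
Step-2 factor = 206.19 / 8.7391 = 23.593
v = 20.1 mL / 23.593 = 0.852 mL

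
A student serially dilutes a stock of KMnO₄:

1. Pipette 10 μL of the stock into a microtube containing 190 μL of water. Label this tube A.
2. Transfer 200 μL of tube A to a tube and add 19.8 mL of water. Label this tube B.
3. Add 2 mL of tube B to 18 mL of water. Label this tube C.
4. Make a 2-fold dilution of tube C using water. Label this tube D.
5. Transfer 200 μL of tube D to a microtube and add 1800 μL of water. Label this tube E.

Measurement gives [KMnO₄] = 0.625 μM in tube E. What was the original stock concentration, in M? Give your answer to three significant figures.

0.250 M

Step 1: 10 μL + 190 μL = 200 μL total → factor 200/10 = 20
Step 2: 200 μL + 19.8 mL = 20000 μL total → factor 20000/200 = 100
Step 3: 2 mL + 18 mL = 20 mL total → factor 20/2 = 10
Step 4: 2-fold → factor 2
Step 5: 200 μL + 1800 μL = 2000 μL total → factor 2000/200 = 10
Overall dilution factor = 20 × 100 × 10 × 2 × 10 = 4 × 10^5
Stock = 0.625 μM × 4 × 10^5 = 2.500 × 10^5 μM = 0.250 M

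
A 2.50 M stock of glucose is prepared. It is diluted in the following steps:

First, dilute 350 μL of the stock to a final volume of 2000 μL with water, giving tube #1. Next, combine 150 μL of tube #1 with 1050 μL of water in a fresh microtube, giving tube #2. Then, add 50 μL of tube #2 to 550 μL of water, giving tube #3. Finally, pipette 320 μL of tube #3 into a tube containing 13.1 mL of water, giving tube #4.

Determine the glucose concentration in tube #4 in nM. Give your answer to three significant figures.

Step 1: 350 μL brought to 2000 μL → factor 2000/350 = 5.7143
Step 2: 150 μL + 1050 μL = 1200 μL total → factor 1200/150 = 8
Step 3: 50 μL + 550 μL = 600 μL total → factor 600/50 = 12
Step 4: 320 μL + 13.1 mL = 13420 μL total → factor 13420/320 = 41.938
Overall dilution factor = 5.7143 × 8 × 12 × 41.938 = 23006
Final = 2.50 M / 23006 = 0.0001087 M = 1.09 × 10^5 nM

1.09 × 10^5 nM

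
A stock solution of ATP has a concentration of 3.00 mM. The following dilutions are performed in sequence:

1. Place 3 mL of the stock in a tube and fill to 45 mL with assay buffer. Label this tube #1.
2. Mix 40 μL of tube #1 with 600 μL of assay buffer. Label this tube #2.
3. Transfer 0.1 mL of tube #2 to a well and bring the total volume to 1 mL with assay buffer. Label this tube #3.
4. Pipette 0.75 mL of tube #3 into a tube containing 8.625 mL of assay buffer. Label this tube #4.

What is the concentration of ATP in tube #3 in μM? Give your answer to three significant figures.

Step 1: 3 mL brought to 45 mL → factor 45/3 = 15
Step 2: 40 μL + 600 μL = 640 μL total → factor 640/40 = 16
Step 3: 0.1 mL brought to 1 mL → factor 1/0.1 = 10
Dilution factor through tube #3 = 15 × 16 × 10 = 2400
[tube #3] = 3.00 mM / 2400 = 0.001250 mM = 1.25 μM

1.25 μM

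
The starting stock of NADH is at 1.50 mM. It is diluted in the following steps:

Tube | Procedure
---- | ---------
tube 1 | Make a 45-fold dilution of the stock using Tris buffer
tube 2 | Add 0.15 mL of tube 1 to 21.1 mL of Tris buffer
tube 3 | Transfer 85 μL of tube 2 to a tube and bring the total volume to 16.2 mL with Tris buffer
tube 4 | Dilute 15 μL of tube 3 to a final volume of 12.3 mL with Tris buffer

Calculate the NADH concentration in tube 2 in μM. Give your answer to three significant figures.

0.235 μM

Step 1: 45-fold → factor 45
Step 2: 0.15 mL + 21.1 mL = 21.25 mL total → factor 21.25/0.15 = 141.67
Dilution factor through tube 2 = 45 × 141.67 = 6375
[tube 2] = 1.50 mM / 6375 = 0.0002353 mM = 0.235 μM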